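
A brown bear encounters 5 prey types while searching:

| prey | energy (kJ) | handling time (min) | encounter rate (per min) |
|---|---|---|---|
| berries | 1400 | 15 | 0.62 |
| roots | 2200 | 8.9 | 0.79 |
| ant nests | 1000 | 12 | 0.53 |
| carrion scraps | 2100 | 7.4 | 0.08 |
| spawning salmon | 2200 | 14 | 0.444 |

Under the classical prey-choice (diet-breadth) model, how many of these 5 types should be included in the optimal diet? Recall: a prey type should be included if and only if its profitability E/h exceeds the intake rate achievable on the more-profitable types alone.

2

Profitabilities (E/h, kJ/min): carrion scraps 284, roots 247, spawning salmon 157, berries 93.3, ant nests 83.3. Add prey in this order while the next type's profitability exceeds the intake rate on those already taken.
Rate on top 1: 105.5. roots: 247 > 105.5 → include.
Rate on top 2: 221. spawning salmon: 157 < 221 → exclude; stop.
Optimal diet: carrion scraps, roots — 2 of 5 types.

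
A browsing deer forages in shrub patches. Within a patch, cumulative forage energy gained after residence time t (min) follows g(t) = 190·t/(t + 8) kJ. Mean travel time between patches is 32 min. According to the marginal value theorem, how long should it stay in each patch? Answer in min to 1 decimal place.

16.0 min

By the marginal value theorem, leave when the instantaneous gain rate g'(t) equals the habitat-wide average g(t)/(T + t).
g'(t) = 190·8/(t + 8)². Setting 190·8/(t+8)² = 190t/[(t+8)(32+t)] gives 8(32+t) = t(t+8), so t² = 8×32 = 256.
t* = √256 = 16 min.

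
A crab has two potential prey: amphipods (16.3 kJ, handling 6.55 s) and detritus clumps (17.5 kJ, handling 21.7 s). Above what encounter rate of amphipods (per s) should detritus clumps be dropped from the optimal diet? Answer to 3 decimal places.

Drop detritus clumps once their profitability E₂/h₂ falls below the rate achievable on amphipods alone: E₂/h₂ = λE₁/(1 + λh₁).
Solve for λ: λE₁h₂ = E₂(1 + λh₁) → λ(E₁h₂ − E₂h₁) = E₂ → λ = E₂/(E₁h₂ − E₂h₁).
λ = 17.5/(16.3×21.7 − 17.5×6.55) = 17.5/239.1 = 0.0732 per s.

0.073 per s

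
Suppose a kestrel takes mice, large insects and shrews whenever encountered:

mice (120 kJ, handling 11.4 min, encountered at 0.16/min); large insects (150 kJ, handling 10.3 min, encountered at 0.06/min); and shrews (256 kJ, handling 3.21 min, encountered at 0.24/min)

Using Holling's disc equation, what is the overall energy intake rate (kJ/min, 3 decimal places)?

21.280 kJ/min

R = (0.16×120 + 0.06×150 + 0.24×256) / (1 + 0.16×11.4 + 0.06×10.3 + 0.24×3.21) = 89.64/4.212 = 21.28 kJ/min.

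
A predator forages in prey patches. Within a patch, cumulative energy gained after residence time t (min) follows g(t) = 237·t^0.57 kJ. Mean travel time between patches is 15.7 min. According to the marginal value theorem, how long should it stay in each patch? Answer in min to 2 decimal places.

20.81 min

Maximise g(t)/(T+t): set derivative to zero → g'(t)(T+t) = g(t).
g'(t) = 0.57·237·t^-0.43. Setting 0.57·237·t^-0.43 = 237·t^0.57/(15.7+t) gives 0.57(15.7+t) = t, so 0.43·t = 0.57×15.7.
t* = 0.57×15.7/0.43 = 20.81 min.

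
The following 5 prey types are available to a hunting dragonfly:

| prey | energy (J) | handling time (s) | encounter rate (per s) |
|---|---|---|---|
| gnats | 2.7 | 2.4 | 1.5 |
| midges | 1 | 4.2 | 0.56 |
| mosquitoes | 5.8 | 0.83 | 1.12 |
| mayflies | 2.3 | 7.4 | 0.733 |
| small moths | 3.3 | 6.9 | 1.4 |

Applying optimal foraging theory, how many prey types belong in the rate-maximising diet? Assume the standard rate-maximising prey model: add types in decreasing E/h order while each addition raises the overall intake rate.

E/h in descending order: mosquitoes 6.99, gnats 1.13, small moths 0.478, mayflies 0.311, midges 0.238 J/s. The optimal diet is the largest prefix of this list for which every included type satisfies E_i/h_i > R on the types above it.
Rate on top 1: 3.367. gnats: 1.13 < 3.367 → exclude; stop.
Optimal diet: mosquitoes — 1 of 5 types.

1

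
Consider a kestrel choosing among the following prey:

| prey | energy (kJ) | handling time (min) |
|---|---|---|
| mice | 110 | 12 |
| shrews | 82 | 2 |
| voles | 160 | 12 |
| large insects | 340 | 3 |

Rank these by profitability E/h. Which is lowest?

mice

In descending order of E/h:
large insects: 340/3 = 113 kJ/min
shrews: 82/2 = 41 kJ/min
voles: 160/12 = 13.3 kJ/min
mice: 110/12 = 9.17 kJ/min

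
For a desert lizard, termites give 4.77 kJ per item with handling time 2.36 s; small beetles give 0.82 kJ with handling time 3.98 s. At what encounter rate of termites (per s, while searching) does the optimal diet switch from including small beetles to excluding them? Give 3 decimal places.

0.048 per s

The zero-one rule: include small beetles iff E₂/h₂ > λE₁/(1+λh₁). Equality gives the switch point.
λE₁h₂ = E₂ + λE₂h₁ ⇒ λ = E₂/(E₁h₂ − E₂h₁) = 0.82/(18.98 − 1.935) = 0.0481 per s.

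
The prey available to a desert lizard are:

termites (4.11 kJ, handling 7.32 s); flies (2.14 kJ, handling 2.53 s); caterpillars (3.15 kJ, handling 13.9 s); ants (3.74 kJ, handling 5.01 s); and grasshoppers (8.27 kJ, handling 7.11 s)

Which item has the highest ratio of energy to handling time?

grasshoppers

In descending order of E/h:
grasshoppers: 8.27/7.11 = 1.16 kJ/s
flies: 2.14/2.53 = 0.846 kJ/s
ants: 3.74/5.01 = 0.747 kJ/s
termites: 4.11/7.32 = 0.561 kJ/s
caterpillars: 3.15/13.9 = 0.227 kJ/s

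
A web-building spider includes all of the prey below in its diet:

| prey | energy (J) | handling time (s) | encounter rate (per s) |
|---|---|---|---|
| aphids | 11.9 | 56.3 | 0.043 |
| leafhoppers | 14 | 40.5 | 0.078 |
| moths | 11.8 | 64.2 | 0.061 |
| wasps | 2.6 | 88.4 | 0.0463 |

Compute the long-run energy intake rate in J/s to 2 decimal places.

0.17 J/s

Energy encountered per unit search time: 0.043×11.9 + 0.078×14 + 0.061×11.8 + 0.0463×2.6 = 2.444 J/s.
Handling time per unit search time: 0.043×56.3 + 0.078×40.5 + 0.061×64.2 + 0.0463×88.4 = 13.59.
Rate = 2.444/(1 + 13.59) = 0.1675 J/s.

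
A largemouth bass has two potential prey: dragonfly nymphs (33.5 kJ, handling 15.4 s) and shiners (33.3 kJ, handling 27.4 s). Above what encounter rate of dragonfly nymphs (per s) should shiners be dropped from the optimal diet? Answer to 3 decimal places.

0.082 per s

The zero-one rule: include shiners iff E₂/h₂ > λE₁/(1+λh₁). Equality gives the switch point.
λE₁h₂ = E₂ + λE₂h₁ ⇒ λ = E₂/(E₁h₂ − E₂h₁) = 33.3/(917.9 − 512.8) = 0.08221 per s.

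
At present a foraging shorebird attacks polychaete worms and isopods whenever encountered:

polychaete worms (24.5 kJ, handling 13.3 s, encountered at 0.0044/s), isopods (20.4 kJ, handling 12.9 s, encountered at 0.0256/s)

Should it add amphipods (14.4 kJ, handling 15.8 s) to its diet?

On polychaete worms and isopods alone, R = ΣλE/(1+Σλh) = 0.63/1.389 = 0.4537 kJ/s.
amphipods: E/h = 14.4/15.8 = 0.9114 kJ/s.
0.9114 > 0.4537, so adding amphipods raises the average — include it.

Yes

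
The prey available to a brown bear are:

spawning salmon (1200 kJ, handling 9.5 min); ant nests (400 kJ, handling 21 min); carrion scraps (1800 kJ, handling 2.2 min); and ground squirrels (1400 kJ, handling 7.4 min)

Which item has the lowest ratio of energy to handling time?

In descending order of E/h:
carrion scraps: 1800/2.2 = 818 kJ/min
ground squirrels: 1400/7.4 = 189 kJ/min
spawning salmon: 1200/9.5 = 126 kJ/min
ant nests: 400/21 = 19 kJ/min

ant nests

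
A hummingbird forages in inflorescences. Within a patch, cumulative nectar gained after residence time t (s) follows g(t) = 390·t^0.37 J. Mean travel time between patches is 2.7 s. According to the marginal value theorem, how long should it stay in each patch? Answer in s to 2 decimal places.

By the marginal value theorem, leave when the instantaneous gain rate g'(t) equals the habitat-wide average g(t)/(T + t).
g'(t) = 0.37·390·t^-0.63. Setting 0.37·390·t^-0.63 = 390·t^0.37/(2.7+t) gives 0.37(2.7+t) = t, so 0.63·t = 0.37×2.7.
t* = 0.37×2.7/0.63 = 1.586 s.

1.59 s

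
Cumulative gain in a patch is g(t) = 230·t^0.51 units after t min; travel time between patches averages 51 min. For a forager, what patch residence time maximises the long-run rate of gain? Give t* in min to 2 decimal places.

By the marginal value theorem, leave when the instantaneous gain rate g'(t) equals the habitat-wide average g(t)/(T + t).
g'(t) = 0.51·230·t^-0.49. Setting 0.51·230·t^-0.49 = 230·t^0.51/(51+t) gives 0.51(51+t) = t, so 0.49·t = 0.51×51.
t* = 0.51×51/0.49 = 53.08 min.

53.08 min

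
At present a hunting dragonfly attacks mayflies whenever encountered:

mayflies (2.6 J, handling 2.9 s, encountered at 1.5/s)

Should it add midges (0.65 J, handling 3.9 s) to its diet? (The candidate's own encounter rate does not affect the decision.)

Intake rate on the current diet: R = (1.5×2.6) / (1 + 1.5×2.9) = 3.9/5.35 = 0.729 J/s.
Profitability of midges: 0.65/3.9 = 0.1667 J/s.
Since 0.1667 < R, time spent handling midges is better spent searching.

No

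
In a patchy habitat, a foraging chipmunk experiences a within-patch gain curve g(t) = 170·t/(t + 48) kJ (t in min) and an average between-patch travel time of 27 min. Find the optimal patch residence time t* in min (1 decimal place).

By the marginal value theorem, leave when the instantaneous gain rate g'(t) equals the habitat-wide average g(t)/(T + t).
g'(t) = 170·48/(t + 48)². Setting 170·48/(t+48)² = 170t/[(t+48)(27+t)] gives 48(27+t) = t(t+48), so t² = 48×27 = 1296.
t* = √1296 = 36 min.

36.0 min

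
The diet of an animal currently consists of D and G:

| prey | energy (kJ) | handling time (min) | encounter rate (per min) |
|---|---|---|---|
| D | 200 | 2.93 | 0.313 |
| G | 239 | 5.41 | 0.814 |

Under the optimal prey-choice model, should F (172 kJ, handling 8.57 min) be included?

No

On D and G alone, R = ΣλE/(1+Σλh) = 257.1/6.321 = 40.68 kJ/min.
F: E/h = 172/8.57 = 20.07 kJ/min.
20.07 < 40.68, so adding F would lower the average — exclude it.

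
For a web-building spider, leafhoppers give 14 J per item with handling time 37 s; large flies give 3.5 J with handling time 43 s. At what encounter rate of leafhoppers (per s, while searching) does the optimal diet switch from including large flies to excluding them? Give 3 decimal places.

The zero-one rule: include large flies iff E₂/h₂ > λE₁/(1+λh₁). Equality gives the switch point.
λE₁h₂ = E₂ + λE₂h₁ ⇒ λ = E₂/(E₁h₂ − E₂h₁) = 3.5/(602 − 129.5) = 0.007407 per s.

0.007 per s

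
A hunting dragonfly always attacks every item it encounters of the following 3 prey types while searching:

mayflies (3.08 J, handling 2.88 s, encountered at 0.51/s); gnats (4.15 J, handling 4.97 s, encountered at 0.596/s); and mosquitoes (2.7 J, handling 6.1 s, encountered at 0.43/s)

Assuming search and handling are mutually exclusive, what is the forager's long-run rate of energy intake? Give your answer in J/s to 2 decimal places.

0.65 J/s

Energy encountered per unit search time: 0.51×3.08 + 0.596×4.15 + 0.43×2.7 = 5.205 J/s.
Handling time per unit search time: 0.51×2.88 + 0.596×4.97 + 0.43×6.1 = 7.054.
Rate = 5.205/(1 + 7.054) = 0.6463 J/s.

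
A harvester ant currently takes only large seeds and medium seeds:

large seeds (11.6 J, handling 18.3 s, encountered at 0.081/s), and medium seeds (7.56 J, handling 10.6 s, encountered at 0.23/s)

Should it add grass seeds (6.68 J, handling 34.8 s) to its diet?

On large seeds and medium seeds alone, R = ΣλE/(1+Σλh) = 2.678/4.92 = 0.5444 J/s.
Profitability of grass seeds: 6.68/34.8 = 0.192 J/s.
Since 0.192 < R, time spent handling grass seeds is better spent searching.

No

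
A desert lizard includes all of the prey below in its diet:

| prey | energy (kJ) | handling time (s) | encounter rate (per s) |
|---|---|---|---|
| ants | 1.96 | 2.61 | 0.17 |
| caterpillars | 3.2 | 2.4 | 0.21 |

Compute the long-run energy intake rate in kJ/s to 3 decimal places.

0.516 kJ/s

R = (0.17×1.96 + 0.21×3.2) / (1 + 0.17×2.61 + 0.21×2.4) = 1.005/1.948 = 0.5161 kJ/s.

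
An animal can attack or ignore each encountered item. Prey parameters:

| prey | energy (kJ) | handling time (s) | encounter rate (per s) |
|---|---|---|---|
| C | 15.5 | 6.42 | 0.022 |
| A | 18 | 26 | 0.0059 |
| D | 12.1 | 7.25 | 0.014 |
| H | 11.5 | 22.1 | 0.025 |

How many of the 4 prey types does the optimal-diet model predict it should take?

Rank by E/h (kJ/s): C 2.41, D 1.67, A 0.692, H 0.52. Include each in turn until the next type's E/h falls below the running intake rate.
Rate on top 1: 0.2988. D: 1.67 > 0.2988 → include.
Rate on top 2: 0.4107. A: 0.692 > 0.4107 → include.
Rate on top 3: 0.4416. H: 0.52 > 0.4416 → include.
Optimal diet: C, D, A, H — 4 of 4 types.

4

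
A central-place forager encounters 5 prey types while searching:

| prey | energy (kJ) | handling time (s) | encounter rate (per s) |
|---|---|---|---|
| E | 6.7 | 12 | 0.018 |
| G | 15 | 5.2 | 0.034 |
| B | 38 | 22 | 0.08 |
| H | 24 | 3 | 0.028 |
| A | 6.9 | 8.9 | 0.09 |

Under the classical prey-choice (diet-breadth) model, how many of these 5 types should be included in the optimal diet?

Rank by E/h (kJ/s): H 8, G 2.88, B 1.73, A 0.775, E 0.558. Include each in turn until the next type's E/h falls below the running intake rate.
Rate on top 1: 0.6199. G: 2.88 > 0.6199 → include.
Rate on top 2: 0.9375. B: 1.73 > 0.9375 → include.
Rate on top 3: 1.398. A: 0.775 < 1.398 → exclude; stop.
Optimal diet: H, G, B — 3 of 5 types.

3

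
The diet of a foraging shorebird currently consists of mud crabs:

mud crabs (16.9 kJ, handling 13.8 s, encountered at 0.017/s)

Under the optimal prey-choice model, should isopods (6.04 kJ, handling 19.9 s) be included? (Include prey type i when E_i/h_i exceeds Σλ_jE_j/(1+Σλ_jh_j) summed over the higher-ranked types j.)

Yes

Intake rate on the current diet: R = (0.017×16.9) / (1 + 0.017×13.8) = 0.2873/1.235 = 0.2327 kJ/s.
isopods: E/h = 6.04/19.9 = 0.3035 kJ/s.
Since 0.3035 > R, including isopods increases the long-run rate.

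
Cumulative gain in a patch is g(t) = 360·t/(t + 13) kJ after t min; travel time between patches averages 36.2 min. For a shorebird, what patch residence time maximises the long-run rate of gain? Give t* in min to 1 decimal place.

Optimal t* satisfies g'(t*) = g(t*)/(T + t*).
g'(t) = 360·13/(t + 13)². Setting 360·13/(t+13)² = 360t/[(t+13)(36.2+t)] gives 13(36.2+t) = t(t+13), so t² = 13×36.2 = 470.6.
t* = √470.6 = 21.69 min.

21.7 min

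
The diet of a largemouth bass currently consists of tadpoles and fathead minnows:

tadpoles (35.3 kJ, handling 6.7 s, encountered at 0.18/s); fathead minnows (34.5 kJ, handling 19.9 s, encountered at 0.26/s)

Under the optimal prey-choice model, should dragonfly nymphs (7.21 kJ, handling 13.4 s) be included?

Current rate: (0.18×35.3 + 0.26×34.5)/(1 + 0.18×6.7 + 0.26×19.9) = 2.076 kJ/s.
dragonfly nymphs: E/h = 7.21/13.4 = 0.5381 kJ/s.
0.5381 < 2.076, so adding dragonfly nymphs would lower the average — exclude it.

No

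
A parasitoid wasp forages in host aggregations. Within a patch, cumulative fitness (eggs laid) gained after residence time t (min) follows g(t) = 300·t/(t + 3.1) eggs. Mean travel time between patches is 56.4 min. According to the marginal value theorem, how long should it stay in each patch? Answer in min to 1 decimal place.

13.2 min

Maximise g(t)/(T+t): set derivative to zero → g'(t)(T+t) = g(t).
g'(t) = 300·3.1/(t + 3.1)². Setting 300·3.1/(t+3.1)² = 300t/[(t+3.1)(56.4+t)] gives 3.1(56.4+t) = t(t+3.1), so t² = 3.1×56.4 = 174.8.
t* = √174.8 = 13.22 min.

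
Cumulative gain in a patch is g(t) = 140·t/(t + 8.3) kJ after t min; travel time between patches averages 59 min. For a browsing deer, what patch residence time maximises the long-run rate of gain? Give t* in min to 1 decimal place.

By the marginal value theorem, leave when the instantaneous gain rate g'(t) equals the habitat-wide average g(t)/(T + t).
g'(t) = 140·8.3/(t + 8.3)². Setting 140·8.3/(t+8.3)² = 140t/[(t+8.3)(59+t)] gives 8.3(59+t) = t(t+8.3), so t² = 8.3×59 = 489.7.
t* = √489.7 = 22.13 min.

22.1 min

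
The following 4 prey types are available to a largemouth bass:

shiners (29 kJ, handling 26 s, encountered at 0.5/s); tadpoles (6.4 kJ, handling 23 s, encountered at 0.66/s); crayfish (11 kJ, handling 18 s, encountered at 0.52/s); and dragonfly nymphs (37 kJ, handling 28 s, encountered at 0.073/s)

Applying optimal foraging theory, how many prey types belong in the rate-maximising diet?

Profitabilities (E/h, kJ/s): dragonfly nymphs 1.32, shiners 1.12, crayfish 0.611, tadpoles 0.278. Add prey in this order while the next type's profitability exceeds the intake rate on those already taken.
Rate on top 1: 0.8873. shiners: 1.12 > 0.8873 → include.
Rate on top 2: 1.072. crayfish: 0.611 < 1.072 → exclude; stop.
Optimal diet: dragonfly nymphs, shiners — 2 of 4 types.

2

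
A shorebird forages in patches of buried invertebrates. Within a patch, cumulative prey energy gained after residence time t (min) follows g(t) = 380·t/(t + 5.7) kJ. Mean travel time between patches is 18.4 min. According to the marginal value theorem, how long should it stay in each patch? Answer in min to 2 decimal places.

Maximise g(t)/(T+t): set derivative to zero → g'(t)(T+t) = g(t).
g'(t) = 380·5.7/(t + 5.7)². Setting 380·5.7/(t+5.7)² = 380t/[(t+5.7)(18.4+t)] gives 5.7(18.4+t) = t(t+5.7), so t² = 5.7×18.4 = 104.9.
t* = √104.9 = 10.24 min.

10.24 min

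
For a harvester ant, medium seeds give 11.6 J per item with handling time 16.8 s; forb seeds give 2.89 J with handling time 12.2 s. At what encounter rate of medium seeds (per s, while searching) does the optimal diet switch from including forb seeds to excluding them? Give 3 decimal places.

0.031 per s

At the threshold, the rate on medium seeds alone equals the profitability of forb seeds: λ·11.6/(1 + λ·16.8) = 2.89/12.2 = 0.2369.
Rearranging, λ(11.6 − 0.2369×16.8) = 0.2369, so λ = 0.2369/7.62 = 0.03109 per s.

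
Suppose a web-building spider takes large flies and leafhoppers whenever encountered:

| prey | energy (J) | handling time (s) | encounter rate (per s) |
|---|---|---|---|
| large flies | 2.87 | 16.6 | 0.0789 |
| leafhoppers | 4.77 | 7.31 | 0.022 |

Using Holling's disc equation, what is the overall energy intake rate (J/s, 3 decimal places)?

0.134 J/s

R = (0.0789×2.87 + 0.022×4.77) / (1 + 0.0789×16.6 + 0.022×7.31) = 0.3314/2.471 = 0.1341 J/s.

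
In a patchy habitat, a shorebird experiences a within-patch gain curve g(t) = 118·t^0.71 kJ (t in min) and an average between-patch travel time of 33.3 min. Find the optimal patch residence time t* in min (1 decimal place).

81.5 min

By the marginal value theorem, leave when the instantaneous gain rate g'(t) equals the habitat-wide average g(t)/(T + t).
g'(t) = 0.71·118·t^-0.29. Setting 0.71·118·t^-0.29 = 118·t^0.71/(33.3+t) gives 0.71(33.3+t) = t, so 0.29·t = 0.71×33.3.
t* = 0.71×33.3/0.29 = 81.53 min.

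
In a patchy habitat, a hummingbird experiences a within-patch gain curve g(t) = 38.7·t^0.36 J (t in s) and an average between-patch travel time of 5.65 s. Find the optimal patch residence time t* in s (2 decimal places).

3.18 s

Maximise g(t)/(T+t): set derivative to zero → g'(t)(T+t) = g(t).
g'(t) = 0.36·38.7·t^-0.64. Setting 0.36·38.7·t^-0.64 = 38.7·t^0.36/(5.65+t) gives 0.36(5.65+t) = t, so 0.64·t = 0.36×5.65.
t* = 0.36×5.65/0.64 = 3.178 s.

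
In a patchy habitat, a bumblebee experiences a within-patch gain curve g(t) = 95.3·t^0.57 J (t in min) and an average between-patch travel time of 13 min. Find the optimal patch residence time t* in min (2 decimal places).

17.23 min

By the marginal value theorem, leave when the instantaneous gain rate g'(t) equals the habitat-wide average g(t)/(T + t).
g'(t) = 0.57·95.3·t^-0.43. Setting 0.57·95.3·t^-0.43 = 95.3·t^0.57/(13+t) gives 0.57(13+t) = t, so 0.43·t = 0.57×13.
t* = 0.57×13/0.43 = 17.23 min.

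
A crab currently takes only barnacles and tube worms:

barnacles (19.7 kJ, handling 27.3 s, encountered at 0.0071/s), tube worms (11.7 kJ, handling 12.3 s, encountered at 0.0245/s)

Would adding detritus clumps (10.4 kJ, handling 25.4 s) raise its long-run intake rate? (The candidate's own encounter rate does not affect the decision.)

Yes

Intake rate on the current diet: R = (0.0071×19.7 + 0.0245×11.7) / (1 + 0.0071×27.3 + 0.0245×12.3) = 0.4265/1.495 = 0.2853 kJ/s.
detritus clumps: E/h = 10.4/25.4 = 0.4094 kJ/s.
Since 0.4094 > R, including detritus clumps increases the long-run rate.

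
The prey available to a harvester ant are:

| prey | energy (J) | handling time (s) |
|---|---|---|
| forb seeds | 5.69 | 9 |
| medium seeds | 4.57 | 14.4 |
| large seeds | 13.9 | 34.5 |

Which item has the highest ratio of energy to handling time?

Profitability E/h (J/s): forb seeds = 5.69/9 = 0.632, medium seeds = 4.57/14.4 = 0.317, large seeds = 13.9/34.5 = 0.403.
Ranked: forb seeds > large seeds > medium seeds.

forb seeds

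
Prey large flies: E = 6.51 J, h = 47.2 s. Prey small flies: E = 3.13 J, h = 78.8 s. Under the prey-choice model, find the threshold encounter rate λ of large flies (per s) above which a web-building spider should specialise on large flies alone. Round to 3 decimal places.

0.009 per s

The zero-one rule: include small flies iff E₂/h₂ > λE₁/(1+λh₁). Equality gives the switch point.
λE₁h₂ = E₂ + λE₂h₁ ⇒ λ = E₂/(E₁h₂ − E₂h₁) = 3.13/(513 − 147.7) = 0.008569 per s.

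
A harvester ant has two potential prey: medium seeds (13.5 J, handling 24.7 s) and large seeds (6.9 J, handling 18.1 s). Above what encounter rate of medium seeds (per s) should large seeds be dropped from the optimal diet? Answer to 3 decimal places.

Drop large seeds once their profitability E₂/h₂ falls below the rate achievable on medium seeds alone: E₂/h₂ = λE₁/(1 + λh₁).
Solve for λ: λE₁h₂ = E₂(1 + λh₁) → λ(E₁h₂ − E₂h₁) = E₂ → λ = E₂/(E₁h₂ − E₂h₁).
λ = 6.9/(13.5×18.1 − 6.9×24.7) = 6.9/73.92 = 0.09334 per s.

0.093 per s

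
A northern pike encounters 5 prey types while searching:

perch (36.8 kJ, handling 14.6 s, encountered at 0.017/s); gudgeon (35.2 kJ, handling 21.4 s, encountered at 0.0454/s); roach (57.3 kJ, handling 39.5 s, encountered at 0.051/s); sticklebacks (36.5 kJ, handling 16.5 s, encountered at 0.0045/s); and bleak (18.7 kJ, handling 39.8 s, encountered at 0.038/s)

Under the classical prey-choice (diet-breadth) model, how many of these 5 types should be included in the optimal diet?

4

Rank by E/h (kJ/s): perch 2.52, sticklebacks 2.21, gudgeon 1.64, roach 1.45, bleak 0.47. Include each in turn until the next type's E/h falls below the running intake rate.
Rate on top 1: 0.5012. sticklebacks: 2.21 > 0.5012 → include.
Rate on top 2: 0.5973. gudgeon: 1.64 > 0.5973 → include.
Rate on top 3: 1.041. roach: 1.45 > 1.041 → include.
Rate on top 4: 1.232. bleak: 0.47 < 1.232 → exclude; stop.
Optimal diet: perch, sticklebacks, gudgeon, roach — 4 of 5 types.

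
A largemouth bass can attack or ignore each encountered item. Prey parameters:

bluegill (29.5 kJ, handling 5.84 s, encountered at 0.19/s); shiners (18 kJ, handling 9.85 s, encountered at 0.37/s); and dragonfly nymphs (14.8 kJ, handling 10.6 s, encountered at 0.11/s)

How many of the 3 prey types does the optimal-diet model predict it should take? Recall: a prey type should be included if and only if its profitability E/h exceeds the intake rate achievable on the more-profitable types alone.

1

E/h in descending order: bluegill 5.05, shiners 1.83, dragonfly nymphs 1.4 kJ/s. The optimal diet is the largest prefix of this list for which every included type satisfies E_i/h_i > R on the types above it.
Rate on top 1: 2.657. shiners: 1.83 < 2.657 → exclude; stop.
Optimal diet: bluegill — 1 of 3 types.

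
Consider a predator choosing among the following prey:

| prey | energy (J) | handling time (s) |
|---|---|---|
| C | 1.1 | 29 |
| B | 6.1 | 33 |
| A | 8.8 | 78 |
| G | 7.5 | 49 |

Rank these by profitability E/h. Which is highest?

B

In descending order of E/h:
B: 6.1/33 = 0.185 J/s
G: 7.5/49 = 0.153 J/s
A: 8.8/78 = 0.113 J/s
C: 1.1/29 = 0.0379 J/s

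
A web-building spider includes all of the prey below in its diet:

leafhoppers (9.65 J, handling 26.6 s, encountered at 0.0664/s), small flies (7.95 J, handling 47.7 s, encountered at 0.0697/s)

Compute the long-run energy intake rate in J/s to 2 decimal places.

R = Σλ_iE_i / (1 + Σλ_ih_i)
Numerator: 0.0664×9.65 + 0.0697×7.95 = 1.195
Denominator: 1 + 0.0664×26.6 + 0.0697×47.7 = 6.091
R = 1.195/6.091 = 0.1962 J/s

0.20 J/s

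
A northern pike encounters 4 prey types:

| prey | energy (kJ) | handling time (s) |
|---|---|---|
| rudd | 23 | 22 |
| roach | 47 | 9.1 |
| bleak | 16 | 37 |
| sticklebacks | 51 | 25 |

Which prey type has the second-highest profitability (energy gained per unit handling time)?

In descending order of E/h:
roach: 47/9.1 = 5.16 kJ/s
sticklebacks: 51/25 = 2.04 kJ/s
rudd: 23/22 = 1.05 kJ/s
bleak: 16/37 = 0.432 kJ/s

sticklebacks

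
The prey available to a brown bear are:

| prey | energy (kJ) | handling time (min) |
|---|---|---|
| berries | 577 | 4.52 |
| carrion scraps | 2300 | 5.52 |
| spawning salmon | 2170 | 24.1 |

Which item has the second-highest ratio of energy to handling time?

Profitability E/h (kJ/min): berries = 577/4.52 = 128, carrion scraps = 2300/5.52 = 417, spawning salmon = 2170/24.1 = 90.
Ranked: carrion scraps > berries > spawning salmon.

berries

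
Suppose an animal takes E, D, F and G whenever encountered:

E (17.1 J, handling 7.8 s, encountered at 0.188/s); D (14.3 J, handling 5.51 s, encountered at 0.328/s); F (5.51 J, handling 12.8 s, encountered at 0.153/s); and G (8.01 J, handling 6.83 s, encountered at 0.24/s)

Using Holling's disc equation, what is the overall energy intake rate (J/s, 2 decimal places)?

Energy encountered per unit search time: 0.188×17.1 + 0.328×14.3 + 0.153×5.51 + 0.24×8.01 = 10.67 J/s.
Handling time per unit search time: 0.188×7.8 + 0.328×5.51 + 0.153×12.8 + 0.24×6.83 = 6.871.
Rate = 10.67/(1 + 6.871) = 1.356 J/s.

1.36 J/s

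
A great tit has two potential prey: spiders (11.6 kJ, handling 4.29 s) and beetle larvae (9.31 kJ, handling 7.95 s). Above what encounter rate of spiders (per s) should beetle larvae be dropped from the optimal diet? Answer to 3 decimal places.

0.178 per s

The zero-one rule: include beetle larvae iff E₂/h₂ > λE₁/(1+λh₁). Equality gives the switch point.
λE₁h₂ = E₂ + λE₂h₁ ⇒ λ = E₂/(E₁h₂ − E₂h₁) = 9.31/(92.22 − 39.94) = 0.1781 per s.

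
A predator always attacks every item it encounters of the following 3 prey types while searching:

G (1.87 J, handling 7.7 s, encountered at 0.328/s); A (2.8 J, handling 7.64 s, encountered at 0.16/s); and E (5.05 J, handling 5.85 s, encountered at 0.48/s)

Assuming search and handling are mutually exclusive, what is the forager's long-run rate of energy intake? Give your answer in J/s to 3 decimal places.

0.461 J/s

R = Σλ_iE_i / (1 + Σλ_ih_i)
Numerator: 0.328×1.87 + 0.16×2.8 + 0.48×5.05 = 3.485
Denominator: 1 + 0.328×7.7 + 0.16×7.64 + 0.48×5.85 = 7.556
R = 3.485/7.556 = 0.4613 J/s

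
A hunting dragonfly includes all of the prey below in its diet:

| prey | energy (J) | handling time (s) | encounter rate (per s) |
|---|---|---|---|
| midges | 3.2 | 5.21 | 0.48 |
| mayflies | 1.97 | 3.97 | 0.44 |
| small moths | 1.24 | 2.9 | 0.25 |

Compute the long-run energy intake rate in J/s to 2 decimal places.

0.45 J/s

Energy encountered per unit search time: 0.48×3.2 + 0.44×1.97 + 0.25×1.24 = 2.713 J/s.
Handling time per unit search time: 0.48×5.21 + 0.44×3.97 + 0.25×2.9 = 4.973.
Rate = 2.713/(1 + 4.973) = 0.4542 J/s.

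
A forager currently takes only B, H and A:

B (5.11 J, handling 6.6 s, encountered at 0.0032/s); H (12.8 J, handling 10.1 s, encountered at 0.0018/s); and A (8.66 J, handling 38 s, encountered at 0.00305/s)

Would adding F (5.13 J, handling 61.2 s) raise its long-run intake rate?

Current rate: (0.0032×5.11 + 0.0018×12.8 + 0.00305×8.66)/(1 + 0.0032×6.6 + 0.0018×10.1 + 0.00305×38) = 0.05696 J/s.
Profitability of F: 5.13/61.2 = 0.08382 J/s.
Since 0.08382 > R, including F increases the long-run rate.

Yes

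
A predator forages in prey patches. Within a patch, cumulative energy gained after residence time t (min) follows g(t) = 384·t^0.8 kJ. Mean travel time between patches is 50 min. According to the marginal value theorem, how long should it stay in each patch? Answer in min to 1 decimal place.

Optimal t* satisfies g'(t*) = g(t*)/(T + t*).
g'(t) = 0.8·384·t^-0.2. Setting 0.8·384·t^-0.2 = 384·t^0.8/(50+t) gives 0.8(50+t) = t, so 0.20·t = 0.8×50.
t* = 0.8×50/0.20 = 200 min.

200.0 min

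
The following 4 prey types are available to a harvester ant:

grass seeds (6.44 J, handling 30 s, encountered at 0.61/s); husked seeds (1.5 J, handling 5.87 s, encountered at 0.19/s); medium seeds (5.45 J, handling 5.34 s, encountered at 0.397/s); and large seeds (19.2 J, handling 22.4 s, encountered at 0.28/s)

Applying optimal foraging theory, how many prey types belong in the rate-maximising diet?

Rank by E/h (J/s): medium seeds 1.02, large seeds 0.857, husked seeds 0.256, grass seeds 0.215. Include each in turn until the next type's E/h falls below the running intake rate.
Rate on top 1: 0.6935. large seeds: 0.857 > 0.6935 → include.
Rate on top 2: 0.8028. husked seeds: 0.256 < 0.8028 → exclude; stop.
Optimal diet: medium seeds, large seeds — 2 of 4 types.

2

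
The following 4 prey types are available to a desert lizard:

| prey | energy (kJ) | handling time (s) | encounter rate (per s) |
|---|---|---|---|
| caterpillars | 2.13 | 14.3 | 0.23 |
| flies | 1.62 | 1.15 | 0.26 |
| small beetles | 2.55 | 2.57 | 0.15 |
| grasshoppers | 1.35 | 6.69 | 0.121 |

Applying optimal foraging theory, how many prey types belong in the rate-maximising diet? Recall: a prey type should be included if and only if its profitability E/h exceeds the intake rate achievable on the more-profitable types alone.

Rank by E/h (kJ/s): flies 1.41, small beetles 0.992, grasshoppers 0.202, caterpillars 0.149. Include each in turn until the next type's E/h falls below the running intake rate.
Rate on top 1: 0.3242. small beetles: 0.992 > 0.3242 → include.
Rate on top 2: 0.4771. grasshoppers: 0.202 < 0.4771 → exclude; stop.
Optimal diet: flies, small beetles — 2 of 4 types.

2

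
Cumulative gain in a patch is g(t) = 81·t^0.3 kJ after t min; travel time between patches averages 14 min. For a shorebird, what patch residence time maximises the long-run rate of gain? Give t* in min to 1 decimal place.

6.0 min

Optimal t* satisfies g'(t*) = g(t*)/(T + t*).
g'(t) = 0.3·81·t^-0.7. Setting 0.3·81·t^-0.7 = 81·t^0.3/(14+t) gives 0.3(14+t) = t, so 0.70·t = 0.3×14.
t* = 0.3×14/0.70 = 6 min.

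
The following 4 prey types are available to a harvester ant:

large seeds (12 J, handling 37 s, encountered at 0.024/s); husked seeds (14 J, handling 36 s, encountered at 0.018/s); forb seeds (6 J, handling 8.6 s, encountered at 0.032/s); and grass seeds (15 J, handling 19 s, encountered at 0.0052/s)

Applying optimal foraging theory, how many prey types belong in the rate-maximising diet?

4

E/h in descending order: grass seeds 0.789, forb seeds 0.698, husked seeds 0.389, large seeds 0.324 J/s. The optimal diet is the largest prefix of this list for which every included type satisfies E_i/h_i > R on the types above it.
Rate on top 1: 0.07099. forb seeds: 0.698 > 0.07099 → include.
Rate on top 2: 0.1965. husked seeds: 0.389 > 0.1965 → include.
Rate on top 3: 0.2582. large seeds: 0.324 > 0.2582 → include.
Optimal diet: grass seeds, forb seeds, husked seeds, large seeds — 4 of 4 types.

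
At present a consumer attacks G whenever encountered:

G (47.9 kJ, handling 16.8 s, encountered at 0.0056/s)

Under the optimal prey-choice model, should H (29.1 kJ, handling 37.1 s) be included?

Yes

On G alone, R = ΣλE/(1+Σλh) = 0.2682/1.094 = 0.2452 kJ/s.
H: E/h = 29.1/37.1 = 0.7844 kJ/s.
Since 0.7844 > R, including H increases the long-run rate.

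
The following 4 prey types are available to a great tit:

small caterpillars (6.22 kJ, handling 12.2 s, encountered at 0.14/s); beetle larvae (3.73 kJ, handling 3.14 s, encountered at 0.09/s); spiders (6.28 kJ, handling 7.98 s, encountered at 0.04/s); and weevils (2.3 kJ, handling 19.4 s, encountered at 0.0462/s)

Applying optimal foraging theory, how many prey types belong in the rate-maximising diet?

3

E/h in descending order: beetle larvae 1.19, spiders 0.787, small caterpillars 0.51, weevils 0.119 kJ/s. The optimal diet is the largest prefix of this list for which every included type satisfies E_i/h_i > R on the types above it.
Rate on top 1: 0.2617. spiders: 0.787 > 0.2617 → include.
Rate on top 2: 0.3664. small caterpillars: 0.51 > 0.3664 → include.
Rate on top 3: 0.4404. weevils: 0.119 < 0.4404 → exclude; stop.
Optimal diet: beetle larvae, spiders, small caterpillars — 3 of 4 types.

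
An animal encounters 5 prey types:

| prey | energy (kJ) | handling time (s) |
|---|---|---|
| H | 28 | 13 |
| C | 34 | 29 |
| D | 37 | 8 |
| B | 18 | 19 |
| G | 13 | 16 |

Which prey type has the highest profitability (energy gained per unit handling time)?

D

Profitability E/h (kJ/s): H = 28/13 = 2.15, C = 34/29 = 1.17, D = 37/8 = 4.62, B = 18/19 = 0.947, G = 13/16 = 0.812.
Ranked: D > H > C > B > G.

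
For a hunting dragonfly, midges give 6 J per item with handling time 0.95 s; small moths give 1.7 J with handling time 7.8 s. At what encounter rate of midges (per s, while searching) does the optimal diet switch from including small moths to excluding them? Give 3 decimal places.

At the threshold, the rate on midges alone equals the profitability of small moths: λ·6/(1 + λ·0.95) = 1.7/7.8 = 0.2179.
Rearranging, λ(6 − 0.2179×0.95) = 0.2179, so λ = 0.2179/5.793 = 0.03762 per s.

0.038 per s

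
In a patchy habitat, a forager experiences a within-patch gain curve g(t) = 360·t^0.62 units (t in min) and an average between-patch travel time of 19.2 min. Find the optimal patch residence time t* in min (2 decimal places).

31.33 min

Maximise g(t)/(T+t): set derivative to zero → g'(t)(T+t) = g(t).
g'(t) = 0.62·360·t^-0.38. Setting 0.62·360·t^-0.38 = 360·t^0.62/(19.2+t) gives 0.62(19.2+t) = t, so 0.38·t = 0.62×19.2.
t* = 0.62×19.2/0.38 = 31.33 min.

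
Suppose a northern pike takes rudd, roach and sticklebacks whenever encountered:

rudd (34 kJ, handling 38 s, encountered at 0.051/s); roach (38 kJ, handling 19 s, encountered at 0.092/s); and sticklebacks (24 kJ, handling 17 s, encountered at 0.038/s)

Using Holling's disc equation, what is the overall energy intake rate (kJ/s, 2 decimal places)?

R = Σλ_iE_i / (1 + Σλ_ih_i)
Numerator: 0.051×34 + 0.092×38 + 0.038×24 = 6.142
Denominator: 1 + 0.051×38 + 0.092×19 + 0.038×17 = 5.332
R = 6.142/5.332 = 1.152 kJ/s

1.15 kJ/s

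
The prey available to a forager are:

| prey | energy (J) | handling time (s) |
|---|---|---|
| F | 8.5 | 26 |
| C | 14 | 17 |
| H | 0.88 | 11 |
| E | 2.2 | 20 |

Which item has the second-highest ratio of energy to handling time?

F

In descending order of E/h:
C: 14/17 = 0.824 J/s
F: 8.5/26 = 0.327 J/s
E: 2.2/20 = 0.11 J/s
H: 0.88/11 = 0.08 J/s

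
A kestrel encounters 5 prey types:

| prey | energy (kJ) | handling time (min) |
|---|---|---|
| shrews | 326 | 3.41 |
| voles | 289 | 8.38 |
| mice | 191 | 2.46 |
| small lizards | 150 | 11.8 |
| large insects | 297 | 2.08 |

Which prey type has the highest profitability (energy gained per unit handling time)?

In descending order of E/h:
large insects: 297/2.08 = 143 kJ/min
shrews: 326/3.41 = 95.6 kJ/min
mice: 191/2.46 = 77.6 kJ/min
voles: 289/8.38 = 34.5 kJ/min
small lizards: 150/11.8 = 12.7 kJ/min

large insects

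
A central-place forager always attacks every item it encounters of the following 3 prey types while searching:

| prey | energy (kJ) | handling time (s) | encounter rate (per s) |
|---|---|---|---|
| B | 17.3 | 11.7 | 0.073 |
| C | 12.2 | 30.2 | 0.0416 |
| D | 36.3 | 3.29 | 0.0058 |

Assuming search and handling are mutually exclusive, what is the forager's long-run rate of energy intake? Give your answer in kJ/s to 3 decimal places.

0.633 kJ/s

R = Σλ_iE_i / (1 + Σλ_ih_i)
Numerator: 0.073×17.3 + 0.0416×12.2 + 0.0058×36.3 = 1.981
Denominator: 1 + 0.073×11.7 + 0.0416×30.2 + 0.0058×3.29 = 3.13
R = 1.981/3.13 = 0.633 kJ/s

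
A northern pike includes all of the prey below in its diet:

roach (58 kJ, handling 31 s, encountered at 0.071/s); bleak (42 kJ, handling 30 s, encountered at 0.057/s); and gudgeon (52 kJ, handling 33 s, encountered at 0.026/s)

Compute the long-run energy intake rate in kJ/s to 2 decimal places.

1.36 kJ/s

R = Σλ_iE_i / (1 + Σλ_ih_i)
Numerator: 0.071×58 + 0.057×42 + 0.026×52 = 7.864
Denominator: 1 + 0.071×31 + 0.057×30 + 0.026×33 = 5.769
R = 7.864/5.769 = 1.363 kJ/s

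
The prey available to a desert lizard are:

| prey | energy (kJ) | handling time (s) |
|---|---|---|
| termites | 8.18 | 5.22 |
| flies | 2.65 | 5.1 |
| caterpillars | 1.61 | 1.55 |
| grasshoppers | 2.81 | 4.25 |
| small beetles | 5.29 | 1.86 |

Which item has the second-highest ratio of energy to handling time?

termites

Profitability E/h (kJ/s): termites = 8.18/5.22 = 1.57, flies = 2.65/5.1 = 0.52, caterpillars = 1.61/1.55 = 1.04, grasshoppers = 2.81/4.25 = 0.661, small beetles = 5.29/1.86 = 2.84.
Ranked: small beetles > termites > caterpillars > grasshoppers > flies.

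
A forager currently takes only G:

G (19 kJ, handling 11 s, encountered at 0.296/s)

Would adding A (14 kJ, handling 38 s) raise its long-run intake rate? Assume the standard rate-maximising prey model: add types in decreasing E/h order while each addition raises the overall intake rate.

Current rate: (0.296×19)/(1 + 0.296×11) = 1.321 kJ/s.
A: E/h = 14/38 = 0.3684 kJ/s.
Since 0.3684 < R, time spent handling A is better spent searching.

No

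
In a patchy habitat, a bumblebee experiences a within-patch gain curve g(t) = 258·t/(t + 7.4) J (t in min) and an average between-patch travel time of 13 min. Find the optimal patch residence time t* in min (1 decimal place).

9.8 min

Optimal t* satisfies g'(t*) = g(t*)/(T + t*).
g'(t) = 258·7.4/(t + 7.4)². Setting 258·7.4/(t+7.4)² = 258t/[(t+7.4)(13+t)] gives 7.4(13+t) = t(t+7.4), so t² = 7.4×13 = 96.2.
t* = √96.2 = 9.808 min.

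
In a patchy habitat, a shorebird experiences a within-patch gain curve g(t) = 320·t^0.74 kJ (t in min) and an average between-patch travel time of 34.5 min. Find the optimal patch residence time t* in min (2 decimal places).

98.19 min

By the marginal value theorem, leave when the instantaneous gain rate g'(t) equals the habitat-wide average g(t)/(T + t).
g'(t) = 0.74·320·t^-0.26. Setting 0.74·320·t^-0.26 = 320·t^0.74/(34.5+t) gives 0.74(34.5+t) = t, so 0.26·t = 0.74×34.5.
t* = 0.74×34.5/0.26 = 98.19 min.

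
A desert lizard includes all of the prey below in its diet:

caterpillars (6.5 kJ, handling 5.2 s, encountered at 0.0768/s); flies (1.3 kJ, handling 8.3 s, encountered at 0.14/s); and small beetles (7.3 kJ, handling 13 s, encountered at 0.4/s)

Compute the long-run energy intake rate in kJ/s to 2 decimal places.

R = Σλ_iE_i / (1 + Σλ_ih_i)
Numerator: 0.0768×6.5 + 0.14×1.3 + 0.4×7.3 = 3.601
Denominator: 1 + 0.0768×5.2 + 0.14×8.3 + 0.4×13 = 7.761
R = 3.601/7.761 = 0.464 kJ/s

0.46 kJ/s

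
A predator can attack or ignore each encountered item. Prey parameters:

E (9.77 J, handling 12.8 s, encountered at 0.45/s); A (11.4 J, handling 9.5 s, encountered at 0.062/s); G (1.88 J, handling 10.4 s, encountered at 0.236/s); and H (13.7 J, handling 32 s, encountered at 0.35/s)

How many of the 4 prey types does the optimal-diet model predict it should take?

Profitabilities (E/h, J/s): A 1.2, E 0.763, H 0.428, G 0.181. Add prey in this order while the next type's profitability exceeds the intake rate on those already taken.
Rate on top 1: 0.4448. E: 0.763 > 0.4448 → include.
Rate on top 2: 0.6944. H: 0.428 < 0.6944 → exclude; stop.
Optimal diet: A, E — 2 of 4 types.

2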